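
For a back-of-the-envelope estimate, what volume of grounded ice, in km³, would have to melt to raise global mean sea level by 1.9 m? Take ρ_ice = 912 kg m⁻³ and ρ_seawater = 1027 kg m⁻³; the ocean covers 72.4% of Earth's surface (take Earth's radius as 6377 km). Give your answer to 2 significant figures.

≈ 7.9×10^5 km³

Required water volume = Δh × A = 1.9 m × 3.70×10^14 m² = 7.030×10^14 m³ = 7.030×10^5 km³.
Ice volume = water volume × ρ_w/ρ_ice = 7.030×10^5 × 1027/912 = 7.9×10^5 km³.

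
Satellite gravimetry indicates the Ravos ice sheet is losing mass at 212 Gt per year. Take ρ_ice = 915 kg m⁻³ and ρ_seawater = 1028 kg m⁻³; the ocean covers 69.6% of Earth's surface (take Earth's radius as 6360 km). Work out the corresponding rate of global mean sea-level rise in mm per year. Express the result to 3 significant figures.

ρ_w = 1028 kg m⁻³. Annual water volume added = 212 Gt / ρ_w = 2.120×10^14 kg / 1028 kg m⁻³ = 2.062×10^11 m³.
Δh per year = 2.062×10^11 / 3.54×10^14 = 5.83×10^-4 m = 0.583 mm.

≈ 0.583 mm/yr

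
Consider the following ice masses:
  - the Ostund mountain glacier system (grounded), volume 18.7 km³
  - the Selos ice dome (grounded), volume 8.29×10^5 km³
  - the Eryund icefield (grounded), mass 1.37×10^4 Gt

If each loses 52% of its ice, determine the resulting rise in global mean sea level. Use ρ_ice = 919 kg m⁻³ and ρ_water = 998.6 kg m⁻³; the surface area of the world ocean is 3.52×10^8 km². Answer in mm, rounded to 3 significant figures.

Ostund: 0.52 × 18.7 km³ × (919/998.6) = 8.949 km³ of water.
Selos: 0.52 × 8.29×10^5 km³ × (919/998.6) = 3.967×10^5 km³ of water.
Eryund: 0.52 × 1.37×10^4 Gt = 7.124×10^15 kg; dividing by ρ_w = 998.6 kg m⁻³ gives 7.134×10^12 m³ of water.
Total added water ≈ 4.039×10^14 m³ over 3.52×10^14 m² → Δh = 1.15 m = 1150 mm.

≈ 1150 mm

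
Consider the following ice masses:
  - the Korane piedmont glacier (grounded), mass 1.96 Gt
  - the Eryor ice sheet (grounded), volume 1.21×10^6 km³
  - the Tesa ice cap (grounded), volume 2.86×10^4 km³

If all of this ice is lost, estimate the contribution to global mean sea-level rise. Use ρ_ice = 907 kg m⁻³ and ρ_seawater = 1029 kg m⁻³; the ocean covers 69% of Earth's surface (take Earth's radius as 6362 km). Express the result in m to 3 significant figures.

≈ 3.11 m

Korane: 1.96 Gt = 1.960×10^12 kg; dividing by ρ_w = 1029 kg m⁻³ gives 1.905×10^9 m³ of water.
Eryor: 1.21×10^6 km³ × (907/1029) = 1.067×10^6 km³ of water.
Tesa: 2.86×10^4 km³ × (907/1029) = 2.521×10^4 km³ of water.
Total added water ≈ 1.092×10^15 m³ over 3.51×10^14 m² → Δh = 3.11 m.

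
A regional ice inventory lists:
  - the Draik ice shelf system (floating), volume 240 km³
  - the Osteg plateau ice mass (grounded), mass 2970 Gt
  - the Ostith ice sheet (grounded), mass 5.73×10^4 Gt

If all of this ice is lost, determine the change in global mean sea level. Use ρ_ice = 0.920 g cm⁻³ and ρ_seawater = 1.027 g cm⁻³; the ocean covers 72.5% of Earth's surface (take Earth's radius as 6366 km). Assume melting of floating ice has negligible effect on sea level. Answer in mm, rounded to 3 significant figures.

≈ 159 mm

The Draik ice shelf system is floating and already displaces its own weight of water, so its melt adds essentially nothing to sea level.
Osteg: 2970 Gt = 2.970×10^15 kg; dividing by ρ_w = 1.027 g cm⁻³ = 1027 kg m⁻³ gives 2.892×10^12 m³ of water.
Ostith: 5.73×10^4 Gt = 5.730×10^16 kg; dividing by ρ_w = 1027 kg m⁻³ gives 5.579×10^13 m³ of water.
Total added water ≈ 5.869×10^13 m³ over 3.69×10^14 m² → Δh = 0.159 m = 159 mm.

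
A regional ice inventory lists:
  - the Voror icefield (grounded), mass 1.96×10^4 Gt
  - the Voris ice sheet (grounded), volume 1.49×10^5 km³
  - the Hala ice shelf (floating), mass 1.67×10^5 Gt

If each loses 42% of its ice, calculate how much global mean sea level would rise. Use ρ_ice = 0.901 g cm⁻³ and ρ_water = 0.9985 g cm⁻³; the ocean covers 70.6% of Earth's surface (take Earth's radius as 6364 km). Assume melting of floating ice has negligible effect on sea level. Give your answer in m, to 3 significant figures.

Voror: 0.42 × 1.96×10^4 Gt = 8.232×10^15 kg; dividing by ρ_w = 0.9985 g cm⁻³ = 998.5 kg m⁻³ gives 8.244×10^12 m³ of water.
Voris: 0.42 × 1.49×10^5 km³ × (901/998.5) = 5.647×10^4 km³ of water.
The Hala ice shelf is floating and already displaces its own weight of water, so its melt adds essentially nothing to sea level.
Total added water ≈ 6.471×10^13 m³ over 3.59×10^14 m² → Δh = 0.180 m.

≈ 0.180 m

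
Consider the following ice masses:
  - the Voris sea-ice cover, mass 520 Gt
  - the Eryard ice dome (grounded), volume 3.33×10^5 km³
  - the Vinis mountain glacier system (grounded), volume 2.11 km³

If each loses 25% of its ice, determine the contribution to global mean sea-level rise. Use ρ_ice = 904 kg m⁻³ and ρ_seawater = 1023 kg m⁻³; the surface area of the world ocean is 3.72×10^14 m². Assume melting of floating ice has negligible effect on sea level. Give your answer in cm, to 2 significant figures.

The Voris sea-ice cover is floating and already displaces its own weight of water, so its melt adds essentially nothing to sea level.
Eryard: 0.25 × 3.33×10^5 km³ × (904/1023) = 7.357×10^4 km³ of water.
Vinis: 0.25 × 2.11 km³ × (904/1023) = 0.4661 km³ of water.
Total added water ≈ 7.357×10^13 m³ over 3.72×10^14 m² → Δh = 0.198 m = 20 cm.

≈ 20 cm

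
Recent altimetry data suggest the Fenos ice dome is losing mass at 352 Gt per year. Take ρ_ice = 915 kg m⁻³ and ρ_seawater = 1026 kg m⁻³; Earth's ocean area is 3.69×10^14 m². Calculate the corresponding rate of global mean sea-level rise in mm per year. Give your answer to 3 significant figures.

≈ 0.930 mm/yr

ρ_w = 1026 kg m⁻³. Annual water volume added = 352 Gt / ρ_w = 3.520×10^14 kg / 1026 kg m⁻³ = 3.431×10^11 m³.
Δh per year = 3.431×10^11 / 3.69×10^14 = 9.30×10^-4 m = 0.930 mm.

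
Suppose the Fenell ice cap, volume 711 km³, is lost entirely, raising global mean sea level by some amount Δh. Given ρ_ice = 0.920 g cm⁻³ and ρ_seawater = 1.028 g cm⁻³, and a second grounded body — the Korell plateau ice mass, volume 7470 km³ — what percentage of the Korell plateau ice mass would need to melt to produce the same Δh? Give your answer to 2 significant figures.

≈ 9.5 %

Equal sea-level rise means equal mass of meltwater, i.e. equal mass of ice lost.
Ice mass of Fenell: 6.541×10^14 kg; ice mass of Korell: 6.872×10^15 kg.
Fraction required = 6.541×10^14 / 6.872×10^15 = 0.0952 → 9.5 %.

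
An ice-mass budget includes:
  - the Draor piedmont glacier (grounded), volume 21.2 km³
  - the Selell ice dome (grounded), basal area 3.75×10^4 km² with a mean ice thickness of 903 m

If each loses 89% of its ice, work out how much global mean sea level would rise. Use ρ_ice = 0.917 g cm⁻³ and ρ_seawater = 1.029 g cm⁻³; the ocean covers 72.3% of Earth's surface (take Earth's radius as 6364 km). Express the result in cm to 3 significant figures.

≈ 7.30 cm

Draor: 0.89 × 21.2 km³ × (917/1029) = 16.81 km³ of water.
Selell: ice volume = 3.75×10^4 km² × 903 m = 3.386×10^4 km³; 0.89 × 3.386×10^4 × (917/1029) = 2.686×10^4 km³ of water.
Total added water ≈ 2.687×10^13 m³ over 3.68×10^14 m² → Δh = 0.0730 m = 7.30 cm.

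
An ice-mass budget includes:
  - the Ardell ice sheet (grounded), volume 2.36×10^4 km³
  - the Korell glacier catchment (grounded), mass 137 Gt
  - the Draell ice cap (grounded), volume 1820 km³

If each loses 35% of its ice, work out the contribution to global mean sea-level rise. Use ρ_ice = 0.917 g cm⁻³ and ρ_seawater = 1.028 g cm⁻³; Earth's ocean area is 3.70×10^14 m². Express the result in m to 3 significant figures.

Ardell: 0.35 × 2.36×10^4 km³ × (917/1028) = 7368 km³ of water.
Korell: 0.35 × 137 Gt = 4.795×10^13 kg; dividing by ρ_w = 1.028 g cm⁻³ = 1028 kg m⁻³ gives 4.664×10^10 m³ of water.
Draell: 0.35 × 1820 km³ × (917/1028) = 568.2 km³ of water.
Total added water ≈ 7.983×10^12 m³ over 3.70×10^14 m² → Δh = 0.0216 m.

≈ 0.0216 m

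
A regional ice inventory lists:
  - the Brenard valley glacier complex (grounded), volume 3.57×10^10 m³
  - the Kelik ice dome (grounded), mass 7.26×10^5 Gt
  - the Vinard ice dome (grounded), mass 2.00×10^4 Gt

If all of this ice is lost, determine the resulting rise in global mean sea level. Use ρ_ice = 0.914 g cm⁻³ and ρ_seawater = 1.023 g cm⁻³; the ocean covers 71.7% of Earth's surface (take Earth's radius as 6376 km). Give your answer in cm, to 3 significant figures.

Brenard: 3.57×10^10 m³ × (914/1023) = 3.190×10^10 m³ of water.
Kelik: 7.26×10^5 Gt = 7.260×10^17 kg; dividing by ρ_w = 1.023 g cm⁻³ = 1023 kg m⁻³ gives 7.097×10^14 m³ of water.
Vinard: 2.00×10^4 Gt = 2.000×10^16 kg; dividing by ρ_w = 1023 kg m⁻³ gives 1.955×10^13 m³ of water.
Total added water ≈ 7.293×10^14 m³ over 3.66×10^14 m² → Δh = 1.99 m = 199 cm.

≈ 199 cm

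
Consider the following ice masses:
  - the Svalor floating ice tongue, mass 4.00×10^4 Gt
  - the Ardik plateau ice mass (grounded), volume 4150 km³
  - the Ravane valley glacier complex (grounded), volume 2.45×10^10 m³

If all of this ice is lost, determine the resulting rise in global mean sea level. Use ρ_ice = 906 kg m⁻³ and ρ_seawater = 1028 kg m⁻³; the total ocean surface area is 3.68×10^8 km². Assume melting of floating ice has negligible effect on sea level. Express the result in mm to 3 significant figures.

≈ 10.0 mm

The Svalor floating ice tongue is floating and already displaces its own weight of water, so its melt adds essentially nothing to sea level.
Ardik: 4150 km³ × (906/1028) = 3657 km³ of water.
Ravane: 2.45×10^10 m³ × (906/1028) = 2.159×10^10 m³ of water.
Total added water ≈ 3.679×10^12 m³ over 3.68×10^14 m² → Δh = 0.0100 m = 10.0 mm.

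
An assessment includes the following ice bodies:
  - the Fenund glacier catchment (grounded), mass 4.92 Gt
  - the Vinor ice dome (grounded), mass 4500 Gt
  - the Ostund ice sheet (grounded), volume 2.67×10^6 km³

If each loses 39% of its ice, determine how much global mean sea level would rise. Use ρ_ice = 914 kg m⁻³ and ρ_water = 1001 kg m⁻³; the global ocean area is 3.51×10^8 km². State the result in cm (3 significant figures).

Fenund: 0.39 × 4.92 Gt = 1.919×10^12 kg; dividing by ρ_w = 1001 kg m⁻³ gives 1.917×10^9 m³ of water.
Vinor: 0.39 × 4500 Gt = 1.755×10^15 kg; dividing by ρ_w = 1001 kg m⁻³ gives 1.753×10^12 m³ of water.
Ostund: 0.39 × 2.67×10^6 km³ × (914/1001) = 9.508×10^5 km³ of water.
Total added water ≈ 9.526×10^14 m³ over 3.51×10^14 m² → Δh = 2.71 m = 271 cm.

≈ 271 cm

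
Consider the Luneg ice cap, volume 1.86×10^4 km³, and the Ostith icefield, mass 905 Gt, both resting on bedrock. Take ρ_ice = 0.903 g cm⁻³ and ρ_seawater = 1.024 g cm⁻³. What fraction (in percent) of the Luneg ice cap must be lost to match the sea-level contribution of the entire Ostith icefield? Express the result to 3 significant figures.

≈ 5.39 %

Equal sea-level rise means equal mass of meltwater, i.e. equal mass of ice lost.
Ice mass of Ostith: 9.050×10^14 kg; ice mass of Luneg: 1.680×10^16 kg.
Fraction required = 9.050×10^14 / 1.680×10^16 = 0.0539 → 5.39 %.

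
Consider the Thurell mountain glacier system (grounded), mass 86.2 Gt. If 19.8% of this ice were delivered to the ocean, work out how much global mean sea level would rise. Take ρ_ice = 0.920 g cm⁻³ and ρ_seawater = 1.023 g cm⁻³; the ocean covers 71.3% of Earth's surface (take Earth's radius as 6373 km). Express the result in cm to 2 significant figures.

≈ 4.6×10^-3 cm

Thurell: 0.198 × 86.2 Gt = 1.707×10^13 kg; dividing by ρ_w = 1.023 g cm⁻³ = 1023 kg m⁻³ gives 1.668×10^10 m³ of water.
Spread over 3.64×10^14 m² of ocean, Δh = 1.668×10^10 / 3.64×10^14 = 4.58×10^-5 m = 4.6×10^-3 cm.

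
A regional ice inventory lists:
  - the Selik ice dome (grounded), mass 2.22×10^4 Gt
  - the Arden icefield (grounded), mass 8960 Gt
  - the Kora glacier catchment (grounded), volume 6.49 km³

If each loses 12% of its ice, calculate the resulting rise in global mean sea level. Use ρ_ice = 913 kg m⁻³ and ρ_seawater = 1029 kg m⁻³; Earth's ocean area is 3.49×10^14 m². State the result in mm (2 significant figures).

Selik: 0.12 × 2.22×10^4 Gt = 2.664×10^15 kg; dividing by ρ_w = 1029 kg m⁻³ gives 2.589×10^12 m³ of water.
Arden: 0.12 × 8960 Gt = 1.075×10^15 kg; dividing by ρ_w = 1029 kg m⁻³ gives 1.045×10^12 m³ of water.
Kora: 0.12 × 6.49 km³ × (913/1029) = 0.6910 km³ of water.
Total added water ≈ 3.635×10^12 m³ over 3.49×10^14 m² → Δh = 0.0104 m = 10 mm.

≈ 10 mm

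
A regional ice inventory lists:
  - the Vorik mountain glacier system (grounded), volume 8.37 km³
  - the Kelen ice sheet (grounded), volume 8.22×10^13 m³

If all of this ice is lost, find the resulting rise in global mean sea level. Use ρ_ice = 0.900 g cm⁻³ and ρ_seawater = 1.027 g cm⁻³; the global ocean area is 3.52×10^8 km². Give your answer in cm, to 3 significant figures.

≈ 20.5 cm

Vorik: 8.37 km³ × (900/1027) = 7.335 km³ of water.
Kelen: 8.22×10^13 m³ × (900/1027) = 7.204×10^13 m³ of water.
Total added water ≈ 7.204×10^13 m³ over 3.52×10^14 m² → Δh = 0.205 m = 20.5 cm.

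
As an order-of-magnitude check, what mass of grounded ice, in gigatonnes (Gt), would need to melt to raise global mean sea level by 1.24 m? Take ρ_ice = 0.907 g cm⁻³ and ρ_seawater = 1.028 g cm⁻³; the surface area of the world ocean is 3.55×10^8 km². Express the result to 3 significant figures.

Required water volume = Δh × A = 1.24 m × 3.55×10^14 m² = 4.402×10^14 m³.
ρ_w = 1.028 g cm⁻³ = 1028 kg m⁻³, so the mass of water = 4.402×10^14 m³ × 1028 kg m⁻³ = 4.525×10^17 kg = 4.53×10^5 Gt (and the same mass of ice, by conservation).

≈ 4.53×10^5 Gt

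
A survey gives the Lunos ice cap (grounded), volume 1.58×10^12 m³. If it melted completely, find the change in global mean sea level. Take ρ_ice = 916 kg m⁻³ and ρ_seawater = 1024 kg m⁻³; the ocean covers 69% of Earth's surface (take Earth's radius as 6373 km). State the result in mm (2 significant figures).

≈ 4.0 mm

Lunos: 1.58×10^12 m³ × (916/1024) = 1.413×10^12 m³ of water.
Spread over 3.52×10^14 m² of ocean, Δh = 1.413×10^12 / 3.52×10^14 = 4.01×10^-3 m = 4.0 mm.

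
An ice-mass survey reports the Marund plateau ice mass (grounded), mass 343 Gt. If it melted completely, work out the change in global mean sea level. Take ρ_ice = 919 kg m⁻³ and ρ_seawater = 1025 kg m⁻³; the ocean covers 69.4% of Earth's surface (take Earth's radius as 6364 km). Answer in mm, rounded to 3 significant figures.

≈ 0.947 mm

Marund: 343 Gt = 3.430×10^14 kg; dividing by ρ_w = 1025 kg m⁻³ gives 3.346×10^11 m³ of water.
Spread over 3.53×10^14 m² of ocean, Δh = 3.346×10^11 / 3.53×10^14 = 9.47×10^-4 m = 0.947 mm.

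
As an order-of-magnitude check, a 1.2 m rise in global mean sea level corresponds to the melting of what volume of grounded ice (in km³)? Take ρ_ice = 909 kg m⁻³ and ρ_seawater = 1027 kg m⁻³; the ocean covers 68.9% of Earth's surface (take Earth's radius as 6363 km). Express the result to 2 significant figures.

Required water volume = Δh × A = 1.2 m × 3.51×10^14 m² = 4.207×10^14 m³ = 4.207×10^5 km³.
Ice volume = water volume × ρ_w/ρ_ice = 4.207×10^5 × 1027/909 = 4.8×10^5 km³.

≈ 4.8×10^5 km³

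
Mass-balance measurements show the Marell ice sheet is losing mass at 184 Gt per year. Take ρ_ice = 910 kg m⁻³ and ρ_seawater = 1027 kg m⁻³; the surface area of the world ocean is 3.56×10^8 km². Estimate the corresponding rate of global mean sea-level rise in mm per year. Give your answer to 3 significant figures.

≈ 0.503 mm/yr

ρ_w = 1027 kg m⁻³. Annual water volume added = 184 Gt / ρ_w = 1.840×10^14 kg / 1027 kg m⁻³ = 1.792×10^11 m³.
Δh per year = 1.792×10^11 / 3.56×10^14 = 5.03×10^-4 m = 0.503 mm.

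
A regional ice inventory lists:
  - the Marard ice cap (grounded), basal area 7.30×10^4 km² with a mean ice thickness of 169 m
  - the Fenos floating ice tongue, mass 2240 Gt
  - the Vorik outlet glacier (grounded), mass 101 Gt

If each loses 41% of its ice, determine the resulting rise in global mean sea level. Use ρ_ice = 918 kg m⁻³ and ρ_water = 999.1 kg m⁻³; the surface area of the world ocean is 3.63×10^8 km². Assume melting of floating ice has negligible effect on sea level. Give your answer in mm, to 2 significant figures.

Marard: ice volume = 7.30×10^4 km² × 169 m = 1.234×10^4 km³; 0.41 × 1.234×10^4 × (918/999.1) = 4648 km³ of water.
The Fenos floating ice tongue is floating and already displaces its own weight of water, so its melt adds essentially nothing to sea level.
Vorik: 0.41 × 101 Gt = 4.141×10^13 kg; dividing by ρ_w = 999.1 kg m⁻³ gives 4.145×10^10 m³ of water.
Total added water ≈ 4.689×10^12 m³ over 3.63×10^14 m² → Δh = 0.0129 m = 13 mm.

≈ 13 mm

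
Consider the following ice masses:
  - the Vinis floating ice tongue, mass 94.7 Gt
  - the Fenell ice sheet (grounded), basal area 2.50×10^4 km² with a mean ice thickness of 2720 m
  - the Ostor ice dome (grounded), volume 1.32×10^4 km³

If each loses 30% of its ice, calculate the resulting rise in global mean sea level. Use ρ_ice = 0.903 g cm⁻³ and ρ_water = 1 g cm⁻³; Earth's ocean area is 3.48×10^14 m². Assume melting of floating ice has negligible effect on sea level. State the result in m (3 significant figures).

The Vinis floating ice tongue is floating and already displaces its own weight of water, so its melt adds essentially nothing to sea level.
Fenell: ice volume = 2.50×10^4 km² × 2720 m = 6.800×10^4 km³; 0.3 × 6.800×10^4 × (903/1000) = 1.842×10^4 km³ of water.
Ostor: 0.3 × 1.32×10^4 km³ × (903/1000) = 3576 km³ of water.
Total added water ≈ 2.200×10^13 m³ over 3.48×10^14 m² → Δh = 0.0632 m.

≈ 0.0632 m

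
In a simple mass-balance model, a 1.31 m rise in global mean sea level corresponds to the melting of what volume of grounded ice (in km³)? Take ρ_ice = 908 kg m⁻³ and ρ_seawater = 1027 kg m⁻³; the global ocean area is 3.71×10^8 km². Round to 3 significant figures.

≈ 5.50×10^5 km³

Required water volume = Δh × A = 1.31 m × 3.71×10^14 m² = 4.860×10^14 m³ = 4.860×10^5 km³.
Ice volume = water volume × ρ_w/ρ_ice = 4.860×10^5 × 1027/908 = 5.50×10^5 km³.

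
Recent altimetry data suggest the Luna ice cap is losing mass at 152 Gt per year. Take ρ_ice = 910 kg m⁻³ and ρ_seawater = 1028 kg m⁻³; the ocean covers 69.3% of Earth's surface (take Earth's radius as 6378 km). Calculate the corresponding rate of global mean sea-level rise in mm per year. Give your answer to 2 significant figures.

≈ 0.42 mm/yr

ρ_w = 1028 kg m⁻³. Annual water volume added = 152 Gt / ρ_w = 1.520×10^14 kg / 1028 kg m⁻³ = 1.479×10^11 m³.
Δh per year = 1.479×10^11 / 3.54×10^14 = 4.17×10^-4 m = 0.42 mm.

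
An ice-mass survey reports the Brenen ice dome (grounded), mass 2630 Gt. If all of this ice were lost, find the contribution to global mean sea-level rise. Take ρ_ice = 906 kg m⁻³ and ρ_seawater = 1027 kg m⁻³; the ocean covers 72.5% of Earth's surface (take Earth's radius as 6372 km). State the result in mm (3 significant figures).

≈ 6.92 mm

Brenen: 2630 Gt = 2.630×10^15 kg; dividing by ρ_w = 1027 kg m⁻³ gives 2.561×10^12 m³ of water.
Spread over 3.70×10^14 m² of ocean, Δh = 2.561×10^12 / 3.70×10^14 = 6.92×10^-3 m = 6.92 mm.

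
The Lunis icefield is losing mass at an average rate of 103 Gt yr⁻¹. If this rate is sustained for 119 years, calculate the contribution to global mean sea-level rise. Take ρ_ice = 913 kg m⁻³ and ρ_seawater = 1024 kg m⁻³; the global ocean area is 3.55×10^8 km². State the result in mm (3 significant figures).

Total mass lost = 103 Gt/yr × 119 yr = 1.226×10^4 Gt = 1.226×10^16 kg.
ρ_w = 1024 kg m⁻³, so water volume = 1.226×10^16 / 1024 = 1.197×10^13 m³.
Δh = 1.197×10^13 / 3.55×10^14 = 0.0337 m = 33.7 mm.

≈ 33.7 mm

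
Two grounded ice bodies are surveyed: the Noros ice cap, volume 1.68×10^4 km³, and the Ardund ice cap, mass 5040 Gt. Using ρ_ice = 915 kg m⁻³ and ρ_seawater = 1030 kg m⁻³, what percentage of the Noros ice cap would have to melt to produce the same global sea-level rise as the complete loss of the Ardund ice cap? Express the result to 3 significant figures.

Equal sea-level rise means equal mass of meltwater, i.e. equal mass of ice lost.
Ice mass of Ardund: 5.040×10^15 kg; ice mass of Noros: 1.537×10^16 kg.
Fraction required = 5.040×10^15 / 1.537×10^16 = 0.328 → 32.8 %.

≈ 32.8 %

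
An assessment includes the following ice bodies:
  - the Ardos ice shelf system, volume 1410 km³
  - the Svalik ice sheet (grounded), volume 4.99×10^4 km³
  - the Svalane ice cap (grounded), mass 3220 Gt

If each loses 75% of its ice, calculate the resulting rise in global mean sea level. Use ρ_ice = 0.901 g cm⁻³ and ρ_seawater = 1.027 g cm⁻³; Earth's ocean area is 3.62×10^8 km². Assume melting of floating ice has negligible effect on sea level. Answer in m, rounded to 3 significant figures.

The Ardos ice shelf system is floating and already displaces its own weight of water, so its melt adds essentially nothing to sea level.
Svalik: 0.75 × 4.99×10^4 km³ × (901/1027) = 3.283×10^4 km³ of water.
Svalane: 0.75 × 3220 Gt = 2.415×10^15 kg; dividing by ρ_w = 1.027 g cm⁻³ = 1027 kg m⁻³ gives 2.352×10^12 m³ of water.
Total added water ≈ 3.518×10^13 m³ over 3.62×10^14 m² → Δh = 0.0972 m.

≈ 0.0972 m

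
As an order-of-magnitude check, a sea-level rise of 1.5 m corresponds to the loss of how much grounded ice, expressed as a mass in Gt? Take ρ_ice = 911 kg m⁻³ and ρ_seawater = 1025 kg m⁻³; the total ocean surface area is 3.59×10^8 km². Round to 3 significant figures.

≈ 5.52×10^5 Gt

Required water volume = Δh × A = 1.5 m × 3.59×10^14 m² = 5.385×10^14 m³.
ρ_w = 1025 kg m⁻³, so the mass of water = 5.385×10^14 m³ × 1025 kg m⁻³ = 5.520×10^17 kg = 5.52×10^5 Gt (and the same mass of ice, by conservation).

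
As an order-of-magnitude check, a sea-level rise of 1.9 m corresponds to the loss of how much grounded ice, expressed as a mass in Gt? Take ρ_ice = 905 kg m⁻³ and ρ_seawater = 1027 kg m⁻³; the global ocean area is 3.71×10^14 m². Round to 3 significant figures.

≈ 7.24×10^5 Gt

Required water volume = Δh × A = 1.9 m × 3.71×10^14 m² = 7.049×10^14 m³.
ρ_w = 1027 kg m⁻³, so the mass of water = 7.049×10^14 m³ × 1027 kg m⁻³ = 7.239×10^17 kg = 7.24×10^5 Gt (and the same mass of ice, by conservation).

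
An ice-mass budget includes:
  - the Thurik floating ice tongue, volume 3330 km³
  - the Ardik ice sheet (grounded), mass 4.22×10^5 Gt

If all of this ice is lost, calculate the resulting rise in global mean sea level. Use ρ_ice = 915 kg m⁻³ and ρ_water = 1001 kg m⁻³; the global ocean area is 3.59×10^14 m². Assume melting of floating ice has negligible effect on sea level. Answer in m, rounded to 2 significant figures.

The Thurik floating ice tongue is floating and already displaces its own weight of water, so its melt adds essentially nothing to sea level.
Ardik: 4.22×10^5 Gt = 4.220×10^17 kg; dividing by ρ_w = 1001 kg m⁻³ gives 4.216×10^14 m³ of water.
Total added water ≈ 4.216×10^14 m³ over 3.59×10^14 m² → Δh = 1.17 m.

≈ 1.2 m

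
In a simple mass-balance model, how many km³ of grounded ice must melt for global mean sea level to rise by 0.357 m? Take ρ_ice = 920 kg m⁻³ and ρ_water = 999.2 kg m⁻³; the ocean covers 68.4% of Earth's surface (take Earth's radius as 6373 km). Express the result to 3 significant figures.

Required water volume = Δh × A = 0.357 m × 3.49×10^14 m² = 1.246×10^14 m³ = 1.246×10^5 km³.
Ice volume = water volume × ρ_w/ρ_ice = 1.246×10^5 × 999.2/920 = 1.35×10^5 km³.

≈ 1.35×10^5 km³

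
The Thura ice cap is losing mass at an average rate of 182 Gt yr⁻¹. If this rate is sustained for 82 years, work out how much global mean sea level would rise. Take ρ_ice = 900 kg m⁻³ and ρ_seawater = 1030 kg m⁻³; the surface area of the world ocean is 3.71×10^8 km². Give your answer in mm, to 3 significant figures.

Total mass lost = 182 Gt/yr × 82 yr = 1.492×10^4 Gt = 1.492×10^16 kg.
ρ_w = 1030 kg m⁻³, so water volume = 1.492×10^16 / 1030 = 1.449×10^13 m³.
Δh = 1.449×10^13 / 3.71×10^14 = 0.0391 m = 39.1 mm.

≈ 39.1 mm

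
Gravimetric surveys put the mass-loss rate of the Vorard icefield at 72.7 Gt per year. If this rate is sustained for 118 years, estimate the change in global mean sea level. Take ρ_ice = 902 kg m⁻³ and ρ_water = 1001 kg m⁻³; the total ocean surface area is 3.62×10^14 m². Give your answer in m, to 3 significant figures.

Total mass lost = 72.7 Gt/yr × 118 yr = 8579 Gt = 8.579×10^15 kg.
ρ_w = 1001 kg m⁻³, so water volume = 8.579×10^15 / 1001 = 8.570×10^12 m³.
Δh = 8.570×10^12 / 3.62×10^14 = 0.0237 m.

≈ 0.0237 m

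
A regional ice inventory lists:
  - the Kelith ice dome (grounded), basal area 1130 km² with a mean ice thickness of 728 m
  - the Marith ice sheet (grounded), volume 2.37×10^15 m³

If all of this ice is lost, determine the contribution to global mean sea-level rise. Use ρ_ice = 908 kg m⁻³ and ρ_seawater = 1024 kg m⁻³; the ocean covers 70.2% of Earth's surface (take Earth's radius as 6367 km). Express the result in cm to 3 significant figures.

≈ 588 cm

Kelith: ice volume = 1130 km² × 728 m = 822.6 km³; 822.6 × (908/1024) = 729.5 km³ of water.
Marith: 2.37×10^15 m³ × (908/1024) = 2.102×10^15 m³ of water.
Total added water ≈ 2.102×10^15 m³ over 3.58×10^14 m² → Δh = 5.88 m = 588 cm.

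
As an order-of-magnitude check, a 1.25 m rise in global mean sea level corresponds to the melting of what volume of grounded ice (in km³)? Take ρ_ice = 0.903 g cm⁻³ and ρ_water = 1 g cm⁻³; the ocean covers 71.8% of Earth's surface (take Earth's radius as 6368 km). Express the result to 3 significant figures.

Required water volume = Δh × A = 1.25 m × 3.66×10^14 m² = 4.574×10^14 m³ = 4.574×10^5 km³.
Ice volume = water volume × ρ_w/ρ_ice = 4.574×10^5 × 1000/903 = 5.06×10^5 km³.

≈ 5.06×10^5 km³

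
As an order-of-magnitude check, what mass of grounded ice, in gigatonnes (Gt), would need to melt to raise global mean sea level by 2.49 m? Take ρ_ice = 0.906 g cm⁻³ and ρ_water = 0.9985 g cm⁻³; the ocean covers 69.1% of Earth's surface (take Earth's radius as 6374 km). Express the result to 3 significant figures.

≈ 8.77×10^5 Gt

Required water volume = Δh × A = 2.49 m × 3.53×10^14 m² = 8.784×10^14 m³.
ρ_w = 0.9985 g cm⁻³ = 998.5 kg m⁻³, so the mass of water = 8.784×10^14 m³ × 998.5 kg m⁻³ = 8.771×10^17 kg = 8.77×10^5 Gt (and the same mass of ice, by conservation).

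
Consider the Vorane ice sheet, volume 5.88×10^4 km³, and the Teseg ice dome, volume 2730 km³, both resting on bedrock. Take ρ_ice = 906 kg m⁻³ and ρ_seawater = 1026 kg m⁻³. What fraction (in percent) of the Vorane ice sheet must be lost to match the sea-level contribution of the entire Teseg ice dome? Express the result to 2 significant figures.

Equal sea-level rise means equal mass of meltwater, i.e. equal mass of ice lost.
Ice mass of Teseg: 2.473×10^15 kg; ice mass of Vorane: 5.327×10^16 kg.
Fraction required = 2.473×10^15 / 5.327×10^16 = 0.0464 → 4.6 %.

≈ 4.6 %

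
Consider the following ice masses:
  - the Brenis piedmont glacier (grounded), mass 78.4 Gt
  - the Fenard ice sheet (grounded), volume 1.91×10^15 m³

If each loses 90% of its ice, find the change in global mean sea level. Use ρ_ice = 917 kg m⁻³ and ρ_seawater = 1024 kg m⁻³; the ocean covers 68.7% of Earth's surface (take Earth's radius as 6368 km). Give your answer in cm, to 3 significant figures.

≈ 440 cm

Brenis: 0.9 × 78.4 Gt = 7.056×10^13 kg; dividing by ρ_w = 1024 kg m⁻³ gives 6.891×10^10 m³ of water.
Fenard: 0.9 × 1.91×10^15 m³ × (917/1024) = 1.539×10^15 m³ of water.
Total added water ≈ 1.539×10^15 m³ over 3.50×10^14 m² → Δh = 4.40 m = 440 cm.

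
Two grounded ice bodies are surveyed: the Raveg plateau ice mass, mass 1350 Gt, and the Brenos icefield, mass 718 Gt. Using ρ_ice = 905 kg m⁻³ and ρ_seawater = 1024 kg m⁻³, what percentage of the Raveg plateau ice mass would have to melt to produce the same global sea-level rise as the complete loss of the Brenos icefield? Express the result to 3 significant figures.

≈ 53.2 %

Equal sea-level rise means equal mass of meltwater, i.e. equal mass of ice lost.
Ice mass of Brenos: 7.180×10^14 kg; ice mass of Raveg: 1.350×10^15 kg.
Fraction required = 7.180×10^14 / 1.350×10^15 = 0.532 → 53.2 %.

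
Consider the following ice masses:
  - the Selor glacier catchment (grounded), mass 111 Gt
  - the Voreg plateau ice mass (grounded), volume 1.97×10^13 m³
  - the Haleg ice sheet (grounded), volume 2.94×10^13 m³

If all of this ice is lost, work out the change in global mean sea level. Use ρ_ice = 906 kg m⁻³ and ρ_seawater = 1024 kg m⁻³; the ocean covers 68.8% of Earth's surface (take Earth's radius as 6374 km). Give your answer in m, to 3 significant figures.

≈ 0.124 m

Selor: 111 Gt = 1.110×10^14 kg; dividing by ρ_w = 1024 kg m⁻³ gives 1.084×10^11 m³ of water.
Voreg: 1.97×10^13 m³ × (906/1024) = 1.743×10^13 m³ of water.
Haleg: 2.94×10^13 m³ × (906/1024) = 2.601×10^13 m³ of water.
Total added water ≈ 4.355×10^13 m³ over 3.51×10^14 m² → Δh = 0.124 m.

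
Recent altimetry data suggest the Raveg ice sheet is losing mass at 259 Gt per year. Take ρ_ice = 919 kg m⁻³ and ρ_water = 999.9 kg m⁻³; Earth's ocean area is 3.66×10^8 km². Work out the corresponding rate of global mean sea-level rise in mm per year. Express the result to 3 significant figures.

ρ_w = 999.9 kg m⁻³. Annual water volume added = 259 Gt / ρ_w = 2.590×10^14 kg / 999.9 kg m⁻³ = 2.590×10^11 m³.
Δh per year = 2.590×10^11 / 3.66×10^14 = 7.08×10^-4 m = 0.708 mm.

≈ 0.708 mm/yr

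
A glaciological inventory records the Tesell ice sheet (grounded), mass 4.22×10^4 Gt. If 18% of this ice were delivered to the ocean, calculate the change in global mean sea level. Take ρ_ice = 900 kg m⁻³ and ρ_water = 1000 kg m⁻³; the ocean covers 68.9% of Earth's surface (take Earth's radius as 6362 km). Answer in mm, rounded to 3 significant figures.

Tesell: 0.18 × 4.22×10^4 Gt = 7.596×10^15 kg; dividing by ρ_w = 1000 kg m⁻³ gives 7.596×10^12 m³ of water.
Spread over 3.50×10^14 m² of ocean, Δh = 7.596×10^12 / 3.50×10^14 = 0.0217 m = 21.7 mm.

≈ 21.7 mm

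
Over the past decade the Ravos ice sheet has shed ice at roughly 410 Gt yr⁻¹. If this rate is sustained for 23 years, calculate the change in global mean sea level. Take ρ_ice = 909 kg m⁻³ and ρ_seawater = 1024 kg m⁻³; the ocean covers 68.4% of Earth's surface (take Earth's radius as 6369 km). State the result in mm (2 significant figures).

≈ 26 mm

Total mass lost = 410 Gt/yr × 23 yr = 9430 Gt = 9.430×10^15 kg.
ρ_w = 1024 kg m⁻³, so water volume = 9.430×10^15 / 1024 = 9.209×10^12 m³.
Δh = 9.209×10^12 / 3.49×10^14 = 0.0264 m = 26 mm.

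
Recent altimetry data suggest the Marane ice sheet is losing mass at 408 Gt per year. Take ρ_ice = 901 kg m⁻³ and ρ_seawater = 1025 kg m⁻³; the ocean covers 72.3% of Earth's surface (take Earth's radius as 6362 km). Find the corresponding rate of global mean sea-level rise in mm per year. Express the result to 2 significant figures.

≈ 1.1 mm/yr

ρ_w = 1025 kg m⁻³. Annual water volume added = 408 Gt / ρ_w = 4.080×10^14 kg / 1025 kg m⁻³ = 3.980×10^11 m³.
Δh per year = 3.980×10^11 / 3.68×10^14 = 1.08×10^-3 m = 1.1 mm.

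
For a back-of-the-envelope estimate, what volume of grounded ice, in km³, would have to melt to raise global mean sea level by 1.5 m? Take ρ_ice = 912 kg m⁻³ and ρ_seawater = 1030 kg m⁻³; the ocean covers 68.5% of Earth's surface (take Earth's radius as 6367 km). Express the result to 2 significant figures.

Required water volume = Δh × A = 1.5 m × 3.49×10^14 m² = 5.234×10^14 m³ = 5.234×10^5 km³.
Ice volume = water volume × ρ_w/ρ_ice = 5.234×10^5 × 1030/912 = 5.9×10^5 km³.

≈ 5.9×10^5 km³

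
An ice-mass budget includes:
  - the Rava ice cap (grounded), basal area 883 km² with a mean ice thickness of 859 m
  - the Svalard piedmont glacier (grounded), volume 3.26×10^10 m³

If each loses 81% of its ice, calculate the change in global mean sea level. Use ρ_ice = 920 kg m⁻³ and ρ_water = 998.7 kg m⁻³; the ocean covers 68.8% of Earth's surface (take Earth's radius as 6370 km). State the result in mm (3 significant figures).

≈ 1.68 mm

Rava: ice volume = 883 km² × 859 m = 758.5 km³; 0.81 × 758.5 × (920/998.7) = 566.0 km³ of water.
Svalard: 0.81 × 3.26×10^10 m³ × (920/998.7) = 2.433×10^10 m³ of water.
Total added water ≈ 5.903×10^11 m³ over 3.51×10^14 m² → Δh = 1.68×10^-3 m = 1.68 mm.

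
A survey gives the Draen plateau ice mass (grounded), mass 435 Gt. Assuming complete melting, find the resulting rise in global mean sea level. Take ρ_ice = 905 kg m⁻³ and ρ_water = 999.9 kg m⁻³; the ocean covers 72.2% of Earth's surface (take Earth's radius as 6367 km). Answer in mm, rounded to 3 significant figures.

Draen: 435 Gt = 4.350×10^14 kg; dividing by ρ_w = 999.9 kg m⁻³ gives 4.350×10^11 m³ of water.
Spread over 3.68×10^14 m² of ocean, Δh = 4.350×10^11 / 3.68×10^14 = 1.18×10^-3 m = 1.18 mm.

≈ 1.18 mm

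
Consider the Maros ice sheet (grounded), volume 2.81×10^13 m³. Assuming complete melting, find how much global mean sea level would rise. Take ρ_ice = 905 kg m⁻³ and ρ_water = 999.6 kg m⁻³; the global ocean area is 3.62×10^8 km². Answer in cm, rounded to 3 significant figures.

Maros: 2.81×10^13 m³ × (905/999.6) = 2.544×10^13 m³ of water.
Spread over 3.62×10^14 m² of ocean, Δh = 2.544×10^13 / 3.62×10^14 = 0.0703 m = 7.03 cm.

≈ 7.03 cm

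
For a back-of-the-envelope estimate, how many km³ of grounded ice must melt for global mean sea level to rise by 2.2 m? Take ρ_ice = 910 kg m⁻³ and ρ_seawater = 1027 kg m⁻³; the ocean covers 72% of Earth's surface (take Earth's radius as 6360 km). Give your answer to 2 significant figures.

≈ 9.1×10^5 km³

Required water volume = Δh × A = 2.2 m × 3.66×10^14 m² = 8.052×10^14 m³ = 8.052×10^5 km³.
Ice volume = water volume × ρ_w/ρ_ice = 8.052×10^5 × 1027/910 = 9.1×10^5 km³.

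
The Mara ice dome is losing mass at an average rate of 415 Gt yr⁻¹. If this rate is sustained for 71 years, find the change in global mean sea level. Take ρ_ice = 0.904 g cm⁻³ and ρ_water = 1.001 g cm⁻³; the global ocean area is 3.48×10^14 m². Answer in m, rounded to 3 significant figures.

Total mass lost = 415 Gt/yr × 71 yr = 2.946×10^4 Gt = 2.946×10^16 kg.
ρ_w = 1.001 g cm⁻³ = 1001 kg m⁻³, so water volume = 2.946×10^16 / 1001 = 2.944×10^13 m³.
Δh = 2.944×10^13 / 3.48×10^14 = 0.0846 m.

≈ 0.0846 m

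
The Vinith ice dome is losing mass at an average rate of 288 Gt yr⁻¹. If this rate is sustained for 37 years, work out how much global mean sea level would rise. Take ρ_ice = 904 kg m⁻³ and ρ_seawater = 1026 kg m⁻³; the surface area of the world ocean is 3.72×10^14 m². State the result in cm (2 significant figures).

≈ 2.8 cm

Total mass lost = 288 Gt/yr × 37 yr = 1.066×10^4 Gt = 1.066×10^16 kg.
ρ_w = 1026 kg m⁻³, so water volume = 1.066×10^16 / 1026 = 1.039×10^13 m³.
Δh = 1.039×10^13 / 3.72×10^14 = 0.0279 m = 2.8 cm.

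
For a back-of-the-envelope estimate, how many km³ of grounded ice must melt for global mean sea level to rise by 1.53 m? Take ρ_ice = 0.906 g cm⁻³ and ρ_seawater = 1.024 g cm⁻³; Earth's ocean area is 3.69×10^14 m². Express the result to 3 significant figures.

Required water volume = Δh × A = 1.53 m × 3.69×10^14 m² = 5.646×10^14 m³ = 5.646×10^5 km³.
Ice volume = water volume × ρ_w/ρ_ice = 5.646×10^5 × 1024/906 = 6.38×10^5 km³.

≈ 6.38×10^5 km³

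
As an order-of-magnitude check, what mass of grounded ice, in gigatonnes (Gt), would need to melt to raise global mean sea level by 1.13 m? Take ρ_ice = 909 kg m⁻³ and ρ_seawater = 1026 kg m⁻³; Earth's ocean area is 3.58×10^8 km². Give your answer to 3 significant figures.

Required water volume = Δh × A = 1.13 m × 3.58×10^14 m² = 4.045×10^14 m³.
ρ_w = 1026 kg m⁻³, so the mass of water = 4.045×10^14 m³ × 1026 kg m⁻³ = 4.151×10^17 kg = 4.15×10^5 Gt (and the same mass of ice, by conservation).

≈ 4.15×10^5 Gt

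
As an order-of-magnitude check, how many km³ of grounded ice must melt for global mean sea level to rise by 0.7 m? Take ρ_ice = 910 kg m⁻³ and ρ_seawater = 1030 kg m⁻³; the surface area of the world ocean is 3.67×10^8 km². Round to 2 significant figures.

Required water volume = Δh × A = 0.7 m × 3.67×10^14 m² = 2.569×10^14 m³ = 2.569×10^5 km³.
Ice volume = water volume × ρ_w/ρ_ice = 2.569×10^5 × 1030/910 = 2.9×10^5 km³.

≈ 2.9×10^5 km³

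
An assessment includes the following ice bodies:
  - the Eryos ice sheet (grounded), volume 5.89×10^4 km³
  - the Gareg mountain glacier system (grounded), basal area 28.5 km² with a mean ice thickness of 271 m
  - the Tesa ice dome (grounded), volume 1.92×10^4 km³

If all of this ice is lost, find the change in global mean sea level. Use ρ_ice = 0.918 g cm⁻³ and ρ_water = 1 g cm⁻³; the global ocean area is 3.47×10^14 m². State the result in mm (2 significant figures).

Eryos: 5.89×10^4 km³ × (918/1000) = 5.407×10^4 km³ of water.
Gareg: ice volume = 28.5 km² × 271 m = 7.723 km³; 7.723 × (918/1000) = 7.090 km³ of water.
Tesa: 1.92×10^4 km³ × (918/1000) = 1.763×10^4 km³ of water.
Total added water ≈ 7.170×10^13 m³ over 3.47×10^14 m² → Δh = 0.207 m = 210 mm.

≈ 210 mm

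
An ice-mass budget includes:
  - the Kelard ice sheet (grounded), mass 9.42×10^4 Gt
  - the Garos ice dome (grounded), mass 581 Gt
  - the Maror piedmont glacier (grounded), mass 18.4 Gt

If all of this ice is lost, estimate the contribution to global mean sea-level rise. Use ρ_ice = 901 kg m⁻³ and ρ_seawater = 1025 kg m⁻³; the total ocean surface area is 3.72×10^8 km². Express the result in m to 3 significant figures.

≈ 0.249 m

Kelard: 9.42×10^4 Gt = 9.420×10^16 kg; dividing by ρ_w = 1025 kg m⁻³ gives 9.190×10^13 m³ of water.
Garos: 581 Gt = 5.810×10^14 kg; dividing by ρ_w = 1025 kg m⁻³ gives 5.668×10^11 m³ of water.
Maror: 18.4 Gt = 1.840×10^13 kg; dividing by ρ_w = 1025 kg m⁻³ gives 1.795×10^10 m³ of water.
Total added water ≈ 9.249×10^13 m³ over 3.72×10^14 m² → Δh = 0.249 m.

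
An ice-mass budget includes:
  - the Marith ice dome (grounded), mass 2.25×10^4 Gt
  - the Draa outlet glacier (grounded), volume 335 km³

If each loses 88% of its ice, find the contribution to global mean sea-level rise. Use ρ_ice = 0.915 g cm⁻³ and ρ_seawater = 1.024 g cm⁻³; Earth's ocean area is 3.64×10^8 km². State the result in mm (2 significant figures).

Marith: 0.88 × 2.25×10^4 Gt = 1.980×10^16 kg; dividing by ρ_w = 1.024 g cm⁻³ = 1024 kg m⁻³ gives 1.934×10^13 m³ of water.
Draa: 0.88 × 335 km³ × (915/1024) = 263.4 km³ of water.
Total added water ≈ 1.960×10^13 m³ over 3.64×10^14 m² → Δh = 0.0538 m = 54 mm.

≈ 54 mm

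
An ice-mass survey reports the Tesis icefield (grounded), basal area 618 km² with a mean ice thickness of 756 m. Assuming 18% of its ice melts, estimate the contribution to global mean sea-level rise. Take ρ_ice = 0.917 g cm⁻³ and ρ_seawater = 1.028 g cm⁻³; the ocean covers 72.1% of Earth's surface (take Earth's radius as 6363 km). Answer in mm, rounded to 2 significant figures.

≈ 0.20 mm

Tesis: ice volume = 618 km² × 756 m = 467.2 km³; 0.18 × 467.2 × (917/1028) = 75.02 km³ of water.
Spread over 3.67×10^14 m² of ocean, Δh = 7.502×10^10 / 3.67×10^14 = 2.04×10^-4 m = 0.20 mm.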